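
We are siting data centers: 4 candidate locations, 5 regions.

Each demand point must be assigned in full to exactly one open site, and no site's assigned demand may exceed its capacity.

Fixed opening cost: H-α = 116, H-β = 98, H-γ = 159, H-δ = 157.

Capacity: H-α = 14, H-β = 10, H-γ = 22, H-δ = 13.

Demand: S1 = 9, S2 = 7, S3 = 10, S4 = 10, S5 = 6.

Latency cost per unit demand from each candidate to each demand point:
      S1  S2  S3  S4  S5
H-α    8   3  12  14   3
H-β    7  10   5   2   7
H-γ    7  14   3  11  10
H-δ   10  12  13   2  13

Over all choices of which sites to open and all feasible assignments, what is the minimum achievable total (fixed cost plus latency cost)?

525

Open {H-α, H-β, H-γ}; cheapest assignment that respects the capacities:
  H-α (cap 14, load 13): S2, S5 — cost 7×3 + 6×3 = 39
  H-β (cap 10, load 10): S4 — cost 10×2 = 20
  H-γ (cap 22, load 19): S1, S3 — cost 9×7 + 10×3 = 93
  Shipping 152, fixed 373 → total 525.
  Any other capacity-feasible assignment to {H-α, H-β, H-γ} ships for at least 152.
Compare {H-α, H-γ, H-δ}: its best feasible assignment gives total 584.
Compare {H-α, H-β, H-γ, H-δ}: its best feasible assignment gives total 682.
Every other set of open sites that can feasibly serve all demand totals ≥ 584 even under its best assignment. Minimum: 525.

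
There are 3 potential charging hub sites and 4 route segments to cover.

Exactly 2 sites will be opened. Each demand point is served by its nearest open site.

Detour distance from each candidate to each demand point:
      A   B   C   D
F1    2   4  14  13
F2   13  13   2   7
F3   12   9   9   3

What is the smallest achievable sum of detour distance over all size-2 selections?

15

Open {F1, F2}.
  A→F1 2, B→F1 4, C→F2 2, D→F2 7  ⇒ total 15.
Compare {F1, F3}: total 18.
Compare {F2, F3}: total 26.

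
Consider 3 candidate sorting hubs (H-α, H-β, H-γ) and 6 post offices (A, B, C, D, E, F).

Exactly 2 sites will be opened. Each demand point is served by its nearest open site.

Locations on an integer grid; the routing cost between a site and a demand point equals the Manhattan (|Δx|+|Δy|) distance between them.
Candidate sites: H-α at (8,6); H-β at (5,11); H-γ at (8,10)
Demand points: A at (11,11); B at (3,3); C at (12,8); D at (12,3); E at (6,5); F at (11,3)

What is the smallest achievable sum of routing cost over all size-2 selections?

Open {H-α, H-γ}.
  A→H-γ 4, B→H-α 8, C→H-α 6, D→H-α 7, E→H-α 3, F→H-α 6  ⇒ total 34.
Compare {H-α, H-β}: total 36.
Compare {H-β, H-γ}: total 48.

34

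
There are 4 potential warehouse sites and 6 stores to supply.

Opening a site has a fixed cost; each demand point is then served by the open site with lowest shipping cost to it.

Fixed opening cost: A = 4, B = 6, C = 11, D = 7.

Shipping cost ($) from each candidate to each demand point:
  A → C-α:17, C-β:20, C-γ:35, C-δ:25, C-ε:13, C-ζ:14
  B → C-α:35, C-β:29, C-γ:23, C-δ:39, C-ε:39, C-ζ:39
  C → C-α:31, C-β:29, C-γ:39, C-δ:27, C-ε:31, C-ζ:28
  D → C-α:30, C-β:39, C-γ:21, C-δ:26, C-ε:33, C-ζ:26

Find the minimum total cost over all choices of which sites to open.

121

Open {A, D}: assign each demand point to its cheapest open site.
  C-α→A 17, C-β→A 20, C-γ→D 21, C-δ→A 25, C-ε→A 13, C-ζ→A 14
  shipping cost 110, fixed 11 → total 121.
Compare {A, B}: shipping cost 112 + fixed 10 = 122.
Compare {A, B, D}: shipping cost 110 + fixed 17 = 127.
Compare {A}: shipping cost 124 + fixed 4 = 128.
All other subsets cost ≥ 122. Minimum total cost: 121.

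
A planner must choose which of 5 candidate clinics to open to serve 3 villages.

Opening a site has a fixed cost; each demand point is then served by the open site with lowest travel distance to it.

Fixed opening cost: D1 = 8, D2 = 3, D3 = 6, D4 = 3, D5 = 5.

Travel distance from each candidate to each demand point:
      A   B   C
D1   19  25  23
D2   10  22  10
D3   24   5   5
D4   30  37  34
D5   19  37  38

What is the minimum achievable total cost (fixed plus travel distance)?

Open {D2, D3}: assign each demand point to its cheapest open site.
  A→D2 10, B→D3 5, C→D3 5
  travel distance 20, fixed 9 → total 29.
Compare {D2, D3, D4}: travel distance 20 + fixed 12 = 32.
Compare {D2, D3, D5}: travel distance 20 + fixed 14 = 34.
Compare {D1, D2, D3}: travel distance 20 + fixed 17 = 37.
All other subsets cost ≥ 32. Minimum total cost: 29.

29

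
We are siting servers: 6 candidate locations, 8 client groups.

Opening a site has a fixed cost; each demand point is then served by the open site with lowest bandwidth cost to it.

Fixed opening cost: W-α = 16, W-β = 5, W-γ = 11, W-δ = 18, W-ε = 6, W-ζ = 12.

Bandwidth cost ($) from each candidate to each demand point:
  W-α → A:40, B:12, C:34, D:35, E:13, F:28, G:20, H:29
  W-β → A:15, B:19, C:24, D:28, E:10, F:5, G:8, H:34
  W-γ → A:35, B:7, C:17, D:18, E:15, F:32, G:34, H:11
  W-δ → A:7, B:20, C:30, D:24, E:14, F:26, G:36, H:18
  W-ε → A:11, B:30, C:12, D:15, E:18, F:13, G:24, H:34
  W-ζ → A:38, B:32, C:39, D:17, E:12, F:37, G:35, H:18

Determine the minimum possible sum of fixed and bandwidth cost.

Open {W-β, W-γ, W-ε}: assign each demand point to its cheapest open site.
  A→W-ε 11, B→W-γ 7, C→W-ε 12, D→W-ε 15, E→W-β 10, F→W-β 5, G→W-β 8, H→W-γ 11
  bandwidth cost 79, fixed 22 → total 101.
Compare {W-β, W-γ}: bandwidth cost 91 + fixed 16 = 107.
Compare {W-β, W-γ, W-ε, W-ζ}: bandwidth cost 79 + fixed 34 = 113.
Compare {W-β, W-γ, W-δ, W-ε}: bandwidth cost 75 + fixed 40 = 115.
All other subsets cost ≥ 107. Minimum total cost: 101.

101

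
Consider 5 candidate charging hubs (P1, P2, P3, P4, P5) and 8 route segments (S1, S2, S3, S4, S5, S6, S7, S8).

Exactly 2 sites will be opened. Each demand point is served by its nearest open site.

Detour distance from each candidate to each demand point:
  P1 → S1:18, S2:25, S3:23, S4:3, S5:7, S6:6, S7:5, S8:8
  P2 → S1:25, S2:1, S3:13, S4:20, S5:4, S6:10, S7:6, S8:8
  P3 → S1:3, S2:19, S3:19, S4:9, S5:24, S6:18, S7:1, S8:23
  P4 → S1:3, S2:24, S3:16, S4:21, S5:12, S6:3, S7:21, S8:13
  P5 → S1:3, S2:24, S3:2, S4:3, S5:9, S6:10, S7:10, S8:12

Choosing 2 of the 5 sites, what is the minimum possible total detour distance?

37

Open {P2, P5}.
  S1→P5 3, S2→P2 1, S3→P5 2, S4→P5 3, S5→P2 4, S6→P2 10, S7→P2 6, S8→P2 8  ⇒ total 37.
Compare {P2, P3}: total 49.
Compare {P1, P2}: total 58.
No size-2 selection does better; minimum is 37.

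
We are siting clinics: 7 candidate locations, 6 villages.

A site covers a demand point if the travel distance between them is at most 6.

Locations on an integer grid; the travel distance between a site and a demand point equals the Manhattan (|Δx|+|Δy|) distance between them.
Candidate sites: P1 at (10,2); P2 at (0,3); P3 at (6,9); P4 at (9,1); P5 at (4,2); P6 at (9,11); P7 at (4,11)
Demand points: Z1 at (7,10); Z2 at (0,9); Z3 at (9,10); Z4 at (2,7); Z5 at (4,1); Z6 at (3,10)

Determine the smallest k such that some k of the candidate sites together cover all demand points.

2

Coverage sets (demand points within 6 of each site):
  P1: {}
  P2: {Z2, Z4, Z5}
  P3: {Z1, Z2, Z3, Z4, Z6}
  P4: {Z5}
  P5: {Z5}
  P6: {Z1, Z3}
  P7: {Z1, Z2, Z3, Z4, Z6}
No single site covers all 6 demand points.
But {P2, P3} covers everything, so the minimum is 2.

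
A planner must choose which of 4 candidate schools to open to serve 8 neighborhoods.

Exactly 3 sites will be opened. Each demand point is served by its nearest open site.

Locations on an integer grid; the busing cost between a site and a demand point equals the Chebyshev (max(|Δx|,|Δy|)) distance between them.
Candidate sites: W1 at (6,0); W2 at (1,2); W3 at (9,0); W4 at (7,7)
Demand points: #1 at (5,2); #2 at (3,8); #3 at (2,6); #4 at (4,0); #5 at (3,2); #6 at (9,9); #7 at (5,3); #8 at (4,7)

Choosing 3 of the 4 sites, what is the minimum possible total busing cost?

Open {W1, W2, W4}.
  #1→W1 2, #2→W4 4, #3→W2 4, #4→W1 2, #5→W2 2, #6→W4 2, #7→W1 3, #8→W4 3  ⇒ total 22.
Compare {W1, W3, W4}: total 24.
Compare {W2, W3, W4}: total 26.
No size-3 selection does better; minimum is 22.

22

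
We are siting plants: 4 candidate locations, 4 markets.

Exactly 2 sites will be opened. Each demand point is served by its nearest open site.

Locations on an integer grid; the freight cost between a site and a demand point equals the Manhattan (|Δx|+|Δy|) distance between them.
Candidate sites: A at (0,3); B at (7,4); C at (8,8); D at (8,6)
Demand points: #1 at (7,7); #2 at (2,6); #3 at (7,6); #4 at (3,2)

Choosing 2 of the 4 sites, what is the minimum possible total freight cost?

Open {A, D}.
  #1→D 2, #2→A 5, #3→D 1, #4→A 4  ⇒ total 12.
Compare {A, B}: total 14.
Compare {A, C}: total 14.
No size-2 selection does better; minimum is 12.

12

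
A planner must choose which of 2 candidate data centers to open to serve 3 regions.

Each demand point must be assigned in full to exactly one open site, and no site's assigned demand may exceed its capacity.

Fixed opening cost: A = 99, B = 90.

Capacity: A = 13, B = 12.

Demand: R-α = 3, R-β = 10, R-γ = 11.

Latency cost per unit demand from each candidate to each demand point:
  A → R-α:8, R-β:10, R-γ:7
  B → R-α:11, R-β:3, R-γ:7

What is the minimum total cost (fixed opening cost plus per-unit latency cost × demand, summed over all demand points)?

390

Open {A, B}; cheapest assignment that respects the capacities:
  A (cap 13, load 13): R-α, R-β — cost 3×8 + 10×10 = 124
  B (cap 12, load 11): R-γ — cost 11×7 = 77
  Shipping 201, fixed 189 → total 390.
  Any other capacity-feasible assignment to {A, B} ships for at least 201.
Total demand is 24 and no other set of sites has combined capacity ≥ 24, so {A, B} is the only feasible choice of open sites. Minimum: 390.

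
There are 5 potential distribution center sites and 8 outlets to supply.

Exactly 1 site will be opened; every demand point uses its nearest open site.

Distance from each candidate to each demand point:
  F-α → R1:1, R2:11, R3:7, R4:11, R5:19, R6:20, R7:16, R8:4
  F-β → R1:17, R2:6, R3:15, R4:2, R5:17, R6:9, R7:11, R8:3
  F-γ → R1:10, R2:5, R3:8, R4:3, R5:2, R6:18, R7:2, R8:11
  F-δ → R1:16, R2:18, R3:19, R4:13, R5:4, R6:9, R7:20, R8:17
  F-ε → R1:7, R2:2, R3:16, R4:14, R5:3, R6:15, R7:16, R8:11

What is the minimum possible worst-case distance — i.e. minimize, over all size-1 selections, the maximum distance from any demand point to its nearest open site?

Open {F-ε}.
  Farthest demand point is R3 at distance 16 (to F-ε); all others are ≤ 16.
With {F-β} the worst case is 17.
With {F-γ} the worst case is 18.
No size-1 selection achieves below 16.

16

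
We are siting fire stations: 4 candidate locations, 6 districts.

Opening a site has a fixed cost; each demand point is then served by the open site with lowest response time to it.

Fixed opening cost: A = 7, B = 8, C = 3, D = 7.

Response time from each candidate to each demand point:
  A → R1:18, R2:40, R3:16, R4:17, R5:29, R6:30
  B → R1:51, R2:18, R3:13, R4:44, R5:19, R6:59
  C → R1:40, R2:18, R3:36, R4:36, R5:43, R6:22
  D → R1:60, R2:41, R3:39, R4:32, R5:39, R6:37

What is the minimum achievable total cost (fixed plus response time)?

125

Open {A, B, C}: assign each demand point to its cheapest open site.
  R1→A 18, R2→B 18, R3→B 13, R4→A 17, R5→B 19, R6→C 22
  response time 107, fixed 18 → total 125.
Compare {A, B}: response time 115 + fixed 15 = 130.
Compare {A, C}: response time 120 + fixed 10 = 130.
Compare {A, B, C, D}: response time 107 + fixed 25 = 132.
All other subsets cost ≥ 130. Minimum total cost: 125.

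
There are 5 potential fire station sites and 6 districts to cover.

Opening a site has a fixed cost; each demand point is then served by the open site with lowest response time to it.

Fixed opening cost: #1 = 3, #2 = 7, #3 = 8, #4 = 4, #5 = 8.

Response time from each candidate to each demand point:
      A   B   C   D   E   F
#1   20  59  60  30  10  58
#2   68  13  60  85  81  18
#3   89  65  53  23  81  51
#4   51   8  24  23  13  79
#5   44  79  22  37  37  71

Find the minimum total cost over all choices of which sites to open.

117

Open {#1, #2, #4}: assign each demand point to its cheapest open site.
  A→#1 20, B→#4 8, C→#4 24, D→#4 23, E→#1 10, F→#2 18
  response time 103, fixed 14 → total 117.
Compare {#1, #2, #4, #5}: response time 101 + fixed 22 = 123.
Compare {#1, #2, #3, #4}: response time 103 + fixed 22 = 125.
Compare {#1, #2, #5}: response time 113 + fixed 18 = 131.
All other subsets cost ≥ 123. Minimum total cost: 117.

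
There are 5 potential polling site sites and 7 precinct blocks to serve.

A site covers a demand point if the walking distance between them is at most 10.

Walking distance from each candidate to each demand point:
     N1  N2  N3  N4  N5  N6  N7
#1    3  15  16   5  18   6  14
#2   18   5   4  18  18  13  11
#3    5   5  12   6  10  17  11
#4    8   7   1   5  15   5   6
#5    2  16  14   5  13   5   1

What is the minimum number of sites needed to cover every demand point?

2

Coverage sets (demand points within 10 of each site):
  #1: {N1, N4, N6}
  #2: {N2, N3}
  #3: {N1, N2, N4, N5}
  #4: {N1, N2, N3, N4, N6, N7}
  #5: {N1, N4, N6, N7}
No single site covers all 7 demand points.
But {#3, #4} covers everything, so the minimum is 2.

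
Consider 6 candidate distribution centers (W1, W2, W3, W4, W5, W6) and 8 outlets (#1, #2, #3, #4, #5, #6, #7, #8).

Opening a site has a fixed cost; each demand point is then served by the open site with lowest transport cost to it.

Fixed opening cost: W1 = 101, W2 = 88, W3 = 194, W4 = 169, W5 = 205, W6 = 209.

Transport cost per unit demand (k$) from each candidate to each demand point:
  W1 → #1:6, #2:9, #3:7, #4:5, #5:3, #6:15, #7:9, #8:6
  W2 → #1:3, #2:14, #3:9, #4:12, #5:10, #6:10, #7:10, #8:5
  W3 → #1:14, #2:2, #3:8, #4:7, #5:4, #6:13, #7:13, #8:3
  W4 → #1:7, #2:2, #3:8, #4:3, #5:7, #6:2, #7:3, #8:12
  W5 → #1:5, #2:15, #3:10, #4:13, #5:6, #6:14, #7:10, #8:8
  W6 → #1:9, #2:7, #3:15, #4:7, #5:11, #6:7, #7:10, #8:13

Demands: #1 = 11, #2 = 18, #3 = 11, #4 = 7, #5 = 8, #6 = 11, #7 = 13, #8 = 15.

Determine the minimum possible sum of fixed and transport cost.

627

Open {W2, W4}: assign each demand point to its cheapest open site.
  #1→W2 11×3=33, #2→W4 18×2=36, #3→W4 11×8=88, #4→W4 7×3=21, #5→W4 8×7=56, #6→W4 11×2=22, #7→W4 13×3=39, #8→W2 15×5=75
  transport cost 370, fixed 257 → total 627.
Compare {W1, W4}: transport cost 375 + fixed 270 = 645.
Compare {W1, W2, W4}: transport cost 327 + fixed 358 = 685.
Compare {W4}: transport cost 519 + fixed 169 = 688.
All other subsets cost ≥ 645. Minimum total cost: 627.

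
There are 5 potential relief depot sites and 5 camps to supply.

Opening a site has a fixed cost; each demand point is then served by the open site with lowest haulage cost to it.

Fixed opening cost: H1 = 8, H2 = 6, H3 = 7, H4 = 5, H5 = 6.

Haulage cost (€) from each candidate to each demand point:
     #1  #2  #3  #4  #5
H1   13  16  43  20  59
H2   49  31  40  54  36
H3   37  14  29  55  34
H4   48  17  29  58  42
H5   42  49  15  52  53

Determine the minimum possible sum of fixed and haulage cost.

Open {H1, H3, H5}: assign each demand point to its cheapest open site.
  #1→H1 13, #2→H3 14, #3→H5 15, #4→H1 20, #5→H3 34
  haulage cost 96, fixed 21 → total 117.
Compare {H1, H2, H5}: haulage cost 100 + fixed 20 = 120.
Compare {H1, H3, H4, H5}: haulage cost 96 + fixed 26 = 122.
Compare {H1, H2, H3, H5}: haulage cost 96 + fixed 27 = 123.
All other subsets cost ≥ 120. Minimum total cost: 117.

117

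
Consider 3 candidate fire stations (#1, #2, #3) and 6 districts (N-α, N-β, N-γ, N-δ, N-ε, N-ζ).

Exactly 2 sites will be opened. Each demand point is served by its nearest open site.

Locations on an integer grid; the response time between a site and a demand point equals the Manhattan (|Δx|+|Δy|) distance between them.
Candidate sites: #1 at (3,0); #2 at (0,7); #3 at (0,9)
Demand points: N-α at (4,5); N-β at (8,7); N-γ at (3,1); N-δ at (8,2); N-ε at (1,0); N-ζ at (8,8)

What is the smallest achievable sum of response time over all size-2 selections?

Open {#1, #2}.
  N-α→#1 6, N-β→#2 8, N-γ→#1 1, N-δ→#1 7, N-ε→#1 2, N-ζ→#2 9  ⇒ total 33.
Compare {#1, #3}: total 35.
Compare {#2, #3}: total 53.

33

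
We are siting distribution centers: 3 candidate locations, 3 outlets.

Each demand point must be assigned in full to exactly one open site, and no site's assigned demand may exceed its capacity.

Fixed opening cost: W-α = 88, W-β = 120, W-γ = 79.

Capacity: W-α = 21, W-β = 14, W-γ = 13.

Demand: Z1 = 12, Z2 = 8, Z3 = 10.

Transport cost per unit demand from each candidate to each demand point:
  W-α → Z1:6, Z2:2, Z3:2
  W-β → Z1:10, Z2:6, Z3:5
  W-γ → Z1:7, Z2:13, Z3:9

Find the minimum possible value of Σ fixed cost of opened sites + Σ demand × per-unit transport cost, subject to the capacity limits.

287

Open {W-α, W-γ}; cheapest assignment that respects the capacities:
  W-α (cap 21, load 18): Z2, Z3 — cost 8×2 + 10×2 = 36
  W-γ (cap 13, load 12): Z1 — cost 12×7 = 84
  Shipping 120, fixed 167 → total 287.
  Any other capacity-feasible assignment to {W-α, W-γ} ships for at least 120.
Compare {W-α, W-β}: its best feasible assignment gives total 346.
Compare {W-α, W-β, W-γ}: its best feasible assignment gives total 407.
Every other set of open sites that can feasibly serve all demand totals ≥ 346 even under its best assignment. Minimum: 287.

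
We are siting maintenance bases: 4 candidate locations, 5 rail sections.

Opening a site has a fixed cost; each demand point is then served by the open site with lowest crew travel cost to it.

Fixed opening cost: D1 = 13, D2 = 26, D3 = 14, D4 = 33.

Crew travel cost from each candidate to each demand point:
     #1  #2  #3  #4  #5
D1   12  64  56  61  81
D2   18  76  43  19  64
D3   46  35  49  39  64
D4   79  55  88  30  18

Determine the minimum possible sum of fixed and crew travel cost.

204

Open {D1, D3, D4}: assign each demand point to its cheapest open site.
  #1→D1 12, #2→D3 35, #3→D3 49, #4→D4 30, #5→D4 18
  crew travel cost 144, fixed 60 → total 204.
Compare {D2, D3, D4}: crew travel cost 133 + fixed 73 = 206.
Compare {D2, D4}: crew travel cost 153 + fixed 59 = 212.
Compare {D1, D2, D3, D4}: crew travel cost 127 + fixed 86 = 213.
All other subsets cost ≥ 206. Minimum total cost: 204.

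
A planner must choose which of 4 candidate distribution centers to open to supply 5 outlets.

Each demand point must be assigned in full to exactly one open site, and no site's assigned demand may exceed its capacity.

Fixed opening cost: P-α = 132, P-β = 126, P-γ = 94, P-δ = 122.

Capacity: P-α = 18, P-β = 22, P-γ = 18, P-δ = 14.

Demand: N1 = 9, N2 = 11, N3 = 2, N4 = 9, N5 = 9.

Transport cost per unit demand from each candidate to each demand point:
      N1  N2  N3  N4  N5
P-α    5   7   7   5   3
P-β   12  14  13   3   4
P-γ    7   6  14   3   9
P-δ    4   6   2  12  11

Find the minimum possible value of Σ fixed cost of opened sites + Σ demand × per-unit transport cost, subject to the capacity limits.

511

Open {P-β, P-γ, P-δ}; cheapest assignment that respects the capacities:
  P-β (cap 22, load 18): N4, N5 — cost 9×3 + 9×4 = 63
  P-γ (cap 18, load 11): N2 — cost 11×6 = 66
  P-δ (cap 14, load 11): N1, N3 — cost 9×4 + 2×2 = 40
  Shipping 169, fixed 342 → total 511.
  Any other capacity-feasible assignment to {P-β, P-γ, P-δ} ships for at least 169.
Compare {P-α, P-γ, P-δ}: its best feasible assignment gives total 517.
Compare {P-β, P-γ}: its best feasible assignment gives total 526.
Every other set of open sites that can feasibly serve all demand totals ≥ 517 even under its best assignment. Minimum: 511.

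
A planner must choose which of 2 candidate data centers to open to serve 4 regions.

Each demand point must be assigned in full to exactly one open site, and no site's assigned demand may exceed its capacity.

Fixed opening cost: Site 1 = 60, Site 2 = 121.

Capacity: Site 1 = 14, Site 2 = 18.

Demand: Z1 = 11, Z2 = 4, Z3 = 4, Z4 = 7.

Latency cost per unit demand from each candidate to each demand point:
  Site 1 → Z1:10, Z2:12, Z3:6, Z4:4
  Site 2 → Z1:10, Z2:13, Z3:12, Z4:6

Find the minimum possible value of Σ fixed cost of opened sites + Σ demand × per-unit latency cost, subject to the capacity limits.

Open {Site 1, Site 2}; cheapest assignment that respects the capacities:
  Site 1 (cap 14, load 11): Z3, Z4 — cost 4×6 + 7×4 = 52
  Site 2 (cap 18, load 15): Z1, Z2 — cost 11×10 + 4×13 = 162
  Shipping 214, fixed 181 → total 395.
  Any other capacity-feasible assignment to {Site 1, Site 2} ships for at least 214.
Total demand is 26 and no other set of sites has combined capacity ≥ 26, so {Site 1, Site 2} is the only feasible choice of open sites. Minimum: 395.

395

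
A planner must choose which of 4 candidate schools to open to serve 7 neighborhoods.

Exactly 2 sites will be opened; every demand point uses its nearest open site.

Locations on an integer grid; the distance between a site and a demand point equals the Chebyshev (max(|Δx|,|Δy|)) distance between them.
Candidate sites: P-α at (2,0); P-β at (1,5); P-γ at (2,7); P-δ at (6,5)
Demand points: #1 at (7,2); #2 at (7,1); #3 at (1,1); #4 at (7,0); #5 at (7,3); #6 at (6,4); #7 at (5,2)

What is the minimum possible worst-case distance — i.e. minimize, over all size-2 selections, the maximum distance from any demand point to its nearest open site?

5

Open {P-α, P-β}.
  Farthest demand point is #1 at distance 5 (to P-α); all others are ≤ 5.
With {P-α, P-γ} the worst case is 5.
With {P-α, P-δ} the worst case is 5.
No size-2 selection achieves below 5.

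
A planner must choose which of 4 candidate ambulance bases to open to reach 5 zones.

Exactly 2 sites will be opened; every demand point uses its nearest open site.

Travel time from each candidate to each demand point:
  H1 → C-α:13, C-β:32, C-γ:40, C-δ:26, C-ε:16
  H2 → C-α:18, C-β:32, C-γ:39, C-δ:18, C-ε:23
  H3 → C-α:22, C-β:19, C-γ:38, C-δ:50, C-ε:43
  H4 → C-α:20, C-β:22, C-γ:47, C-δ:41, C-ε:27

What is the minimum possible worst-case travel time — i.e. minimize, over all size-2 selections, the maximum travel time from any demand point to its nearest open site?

38

Open {H1, H3}.
  Farthest demand point is C-γ at travel time 38 (to H3); all others are ≤ 38.
With {H2, H3} the worst case is 38.
With {H1, H2} the worst case is 39.
No size-2 selection achieves below 38.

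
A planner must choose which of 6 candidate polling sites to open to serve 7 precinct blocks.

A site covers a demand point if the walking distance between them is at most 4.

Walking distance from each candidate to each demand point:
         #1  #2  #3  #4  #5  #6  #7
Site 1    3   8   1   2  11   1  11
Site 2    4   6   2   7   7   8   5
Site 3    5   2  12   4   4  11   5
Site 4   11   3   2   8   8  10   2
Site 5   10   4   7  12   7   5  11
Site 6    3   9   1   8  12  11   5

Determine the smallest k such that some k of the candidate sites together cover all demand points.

Coverage sets (demand points within 4 of each site):
  Site 1: {#1, #3, #4, #6}
  Site 2: {#1, #3}
  Site 3: {#2, #4, #5}
  Site 4: {#2, #3, #7}
  Site 5: {#2}
  Site 6: {#1, #3}
No 2 sites suffice: every size-2 union leaves at least one demand point uncovered.
But {Site 1, Site 3, Site 4} covers everything, so the minimum is 3.

3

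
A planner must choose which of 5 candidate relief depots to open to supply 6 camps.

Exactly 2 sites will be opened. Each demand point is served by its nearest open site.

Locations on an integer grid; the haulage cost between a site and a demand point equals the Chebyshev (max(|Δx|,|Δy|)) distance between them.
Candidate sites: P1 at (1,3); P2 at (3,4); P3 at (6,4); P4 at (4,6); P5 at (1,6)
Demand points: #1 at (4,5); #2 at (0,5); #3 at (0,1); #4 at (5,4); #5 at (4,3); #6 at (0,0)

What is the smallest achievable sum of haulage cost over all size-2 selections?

11

Open {P1, P2}.
  #1→P2 1, #2→P1 2, #3→P1 2, #4→P2 2, #5→P2 1, #6→P1 3  ⇒ total 11.
Compare {P1, P3}: total 12.
Compare {P2, P5}: total 12.
No size-2 selection does better; minimum is 11.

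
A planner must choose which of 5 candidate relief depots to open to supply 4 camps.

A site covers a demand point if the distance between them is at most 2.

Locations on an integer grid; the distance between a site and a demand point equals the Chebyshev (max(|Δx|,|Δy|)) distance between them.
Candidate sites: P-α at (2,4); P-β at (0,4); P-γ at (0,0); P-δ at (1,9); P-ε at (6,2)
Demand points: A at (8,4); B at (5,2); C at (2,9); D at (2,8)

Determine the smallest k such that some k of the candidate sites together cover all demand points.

2

Coverage sets (demand points within 2 of each site):
  P-α: {}
  P-β: {}
  P-γ: {}
  P-δ: {C, D}
  P-ε: {A, B}
No single site covers all 4 demand points.
But {P-δ, P-ε} covers everything, so the minimum is 2.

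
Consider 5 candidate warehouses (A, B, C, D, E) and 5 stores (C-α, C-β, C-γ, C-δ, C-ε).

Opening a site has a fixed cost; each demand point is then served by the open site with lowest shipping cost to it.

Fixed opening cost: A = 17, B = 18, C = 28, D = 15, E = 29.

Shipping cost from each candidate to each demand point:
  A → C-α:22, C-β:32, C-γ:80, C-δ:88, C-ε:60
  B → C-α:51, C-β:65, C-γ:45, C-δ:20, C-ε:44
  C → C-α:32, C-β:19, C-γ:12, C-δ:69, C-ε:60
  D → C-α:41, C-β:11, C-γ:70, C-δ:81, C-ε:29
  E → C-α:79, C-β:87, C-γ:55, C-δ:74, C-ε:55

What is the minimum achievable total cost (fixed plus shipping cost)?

165

Open {B, C, D}: assign each demand point to its cheapest open site.
  C-α→C 32, C-β→D 11, C-γ→C 12, C-δ→B 20, C-ε→D 29
  shipping cost 104, fixed 61 → total 165.
Compare {A, B, C, D}: shipping cost 94 + fixed 78 = 172.
Compare {B, C}: shipping cost 127 + fixed 46 = 173.
Compare {A, B, D}: shipping cost 127 + fixed 50 = 177.
All other subsets cost ≥ 172. Minimum total cost: 165.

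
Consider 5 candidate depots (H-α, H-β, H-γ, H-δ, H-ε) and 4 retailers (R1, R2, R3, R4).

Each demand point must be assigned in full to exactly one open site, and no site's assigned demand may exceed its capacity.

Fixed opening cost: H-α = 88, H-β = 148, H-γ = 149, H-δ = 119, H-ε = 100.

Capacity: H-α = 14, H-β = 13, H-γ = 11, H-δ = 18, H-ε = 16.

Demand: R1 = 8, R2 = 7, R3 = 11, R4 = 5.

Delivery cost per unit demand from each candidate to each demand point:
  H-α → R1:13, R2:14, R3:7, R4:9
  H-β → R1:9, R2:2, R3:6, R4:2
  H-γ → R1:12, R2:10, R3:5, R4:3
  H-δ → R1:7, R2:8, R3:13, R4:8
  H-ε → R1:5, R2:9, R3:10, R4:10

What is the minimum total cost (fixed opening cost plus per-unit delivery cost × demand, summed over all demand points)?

Open {H-α, H-β, H-ε}; cheapest assignment that respects the capacities:
  H-α (cap 14, load 11): R3 — cost 11×7 = 77
  H-β (cap 13, load 12): R2, R4 — cost 7×2 + 5×2 = 24
  H-ε (cap 16, load 8): R1 — cost 8×5 = 40
  Shipping 141, fixed 336 → total 477.
  Any other capacity-feasible assignment to {H-α, H-β, H-ε} ships for at least 141.
Compare {H-δ, H-ε}: its best feasible assignment gives total 491.
Compare {H-α, H-β, H-δ}: its best feasible assignment gives total 512.
Every other set of open sites that can feasibly serve all demand totals ≥ 491 even under its best assignment. Minimum: 477.

477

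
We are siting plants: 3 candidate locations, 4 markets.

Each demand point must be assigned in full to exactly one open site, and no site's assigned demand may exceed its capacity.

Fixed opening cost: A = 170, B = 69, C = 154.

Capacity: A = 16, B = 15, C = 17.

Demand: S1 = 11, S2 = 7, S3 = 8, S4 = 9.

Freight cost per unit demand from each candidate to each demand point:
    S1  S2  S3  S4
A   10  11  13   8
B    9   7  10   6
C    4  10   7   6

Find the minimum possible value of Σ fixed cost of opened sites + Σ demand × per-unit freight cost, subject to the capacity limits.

Open {A, B, C}; cheapest assignment that respects the capacities:
  A (cap 16, load 9): S4 — cost 9×8 = 72
  B (cap 15, load 15): S2, S3 — cost 7×7 + 8×10 = 129
  C (cap 17, load 11): S1 — cost 11×4 = 44
  Shipping 245, fixed 393 → total 638.
  Any other capacity-feasible assignment to {A, B, C} ships for at least 245.
Total demand is 35 and no other set of sites has combined capacity ≥ 35, so {A, B, C} is the only feasible choice of open sites. Minimum: 638.

638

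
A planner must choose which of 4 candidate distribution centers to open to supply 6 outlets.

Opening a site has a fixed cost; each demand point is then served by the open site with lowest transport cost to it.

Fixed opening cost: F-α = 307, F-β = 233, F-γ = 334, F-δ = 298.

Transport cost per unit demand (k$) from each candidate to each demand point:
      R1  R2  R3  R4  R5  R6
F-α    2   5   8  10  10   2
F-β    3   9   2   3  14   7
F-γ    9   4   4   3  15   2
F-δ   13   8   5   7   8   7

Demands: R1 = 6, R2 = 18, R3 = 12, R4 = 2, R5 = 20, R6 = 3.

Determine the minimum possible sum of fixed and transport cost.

Open {F-α}: assign each demand point to its cheapest open site.
  R1→F-α 6×2=12, R2→F-α 18×5=90, R3→F-α 12×8=96, R4→F-α 2×10=20, R5→F-α 20×10=200, R6→F-α 3×2=6
  transport cost 424, fixed 307 → total 731.
Compare {F-β}: transport cost 511 + fixed 233 = 744.
Compare {F-δ}: transport cost 477 + fixed 298 = 775.
Compare {F-γ}: transport cost 486 + fixed 334 = 820.
All other subsets cost ≥ 744. Minimum total cost: 731.

731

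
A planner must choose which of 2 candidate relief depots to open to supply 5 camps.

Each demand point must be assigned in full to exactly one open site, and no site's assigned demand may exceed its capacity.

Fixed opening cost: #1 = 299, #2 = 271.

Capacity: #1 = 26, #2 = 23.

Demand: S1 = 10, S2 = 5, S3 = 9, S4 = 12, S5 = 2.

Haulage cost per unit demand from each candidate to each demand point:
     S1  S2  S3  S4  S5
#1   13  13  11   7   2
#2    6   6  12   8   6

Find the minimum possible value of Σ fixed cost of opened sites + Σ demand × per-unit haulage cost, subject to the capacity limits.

Open {#1, #2}; cheapest assignment that respects the capacities:
  #1 (cap 26, load 23): S3, S4, S5 — cost 9×11 + 12×7 + 2×2 = 187
  #2 (cap 23, load 15): S1, S2 — cost 10×6 + 5×6 = 90
  Shipping 277, fixed 570 → total 847.
  Any other capacity-feasible assignment to {#1, #2} ships for at least 277.
Total demand is 38 and no other set of sites has combined capacity ≥ 38, so {#1, #2} is the only feasible choice of open sites. Minimum: 847.

847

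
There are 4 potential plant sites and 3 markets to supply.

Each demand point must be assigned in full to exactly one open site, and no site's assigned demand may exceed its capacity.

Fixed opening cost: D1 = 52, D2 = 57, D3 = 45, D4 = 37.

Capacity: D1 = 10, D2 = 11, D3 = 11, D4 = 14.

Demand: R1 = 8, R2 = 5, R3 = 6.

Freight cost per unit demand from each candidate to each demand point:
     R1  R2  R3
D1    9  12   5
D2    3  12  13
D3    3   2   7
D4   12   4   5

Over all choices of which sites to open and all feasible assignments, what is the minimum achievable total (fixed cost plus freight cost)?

156

Open {D3, D4}; cheapest assignment that respects the capacities:
  D3 (cap 11, load 8): R1 — cost 8×3 = 24
  D4 (cap 14, load 11): R2, R3 — cost 5×4 + 6×5 = 50
  Shipping 74, fixed 82 → total 156.
  Any other capacity-feasible assignment to {D3, D4} ships for at least 74.
Compare {D2, D4}: its best feasible assignment gives total 168.
Compare {D2, D3}: its best feasible assignment gives total 178.
Every other set of open sites that can feasibly serve all demand totals ≥ 168 even under its best assignment. Minimum: 156.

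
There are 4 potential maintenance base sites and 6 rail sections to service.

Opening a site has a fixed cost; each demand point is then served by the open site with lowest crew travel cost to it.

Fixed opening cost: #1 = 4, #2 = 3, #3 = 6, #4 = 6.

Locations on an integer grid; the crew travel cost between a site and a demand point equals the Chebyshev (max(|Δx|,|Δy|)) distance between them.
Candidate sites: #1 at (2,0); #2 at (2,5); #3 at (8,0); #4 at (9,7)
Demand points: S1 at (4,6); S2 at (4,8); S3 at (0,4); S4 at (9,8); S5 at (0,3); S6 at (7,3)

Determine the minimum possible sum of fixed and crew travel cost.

Open {#2, #4}: assign each demand point to its cheapest open site.
  S1→#2 2, S2→#2 3, S3→#2 2, S4→#4 1, S5→#2 2, S6→#4 4
  crew travel cost 14, fixed 9 → total 23.
Compare {#2}: crew travel cost 21 + fixed 3 = 24.
Compare {#1, #2, #4}: crew travel cost 14 + fixed 13 = 27.
Compare {#1, #2}: crew travel cost 21 + fixed 7 = 28.
All other subsets cost ≥ 24. Minimum total cost: 23.

23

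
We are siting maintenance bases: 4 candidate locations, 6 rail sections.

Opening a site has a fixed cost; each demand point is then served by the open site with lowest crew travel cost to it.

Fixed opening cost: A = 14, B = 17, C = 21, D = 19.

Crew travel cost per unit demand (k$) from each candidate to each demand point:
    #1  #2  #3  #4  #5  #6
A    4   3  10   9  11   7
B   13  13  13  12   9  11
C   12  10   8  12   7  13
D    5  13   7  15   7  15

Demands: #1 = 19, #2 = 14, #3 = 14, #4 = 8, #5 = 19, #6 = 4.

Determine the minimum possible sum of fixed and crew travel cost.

482

Open {A, D}: assign each demand point to its cheapest open site.
  #1→A 19×4=76, #2→A 14×3=42, #3→D 14×7=98, #4→A 8×9=72, #5→D 19×7=133, #6→A 4×7=28
  crew travel cost 449, fixed 33 → total 482.
Compare {A, C}: crew travel cost 463 + fixed 35 = 498.
Compare {A, B, D}: crew travel cost 449 + fixed 50 = 499.
Compare {A, C, D}: crew travel cost 449 + fixed 54 = 503.
All other subsets cost ≥ 498. Minimum total cost: 482.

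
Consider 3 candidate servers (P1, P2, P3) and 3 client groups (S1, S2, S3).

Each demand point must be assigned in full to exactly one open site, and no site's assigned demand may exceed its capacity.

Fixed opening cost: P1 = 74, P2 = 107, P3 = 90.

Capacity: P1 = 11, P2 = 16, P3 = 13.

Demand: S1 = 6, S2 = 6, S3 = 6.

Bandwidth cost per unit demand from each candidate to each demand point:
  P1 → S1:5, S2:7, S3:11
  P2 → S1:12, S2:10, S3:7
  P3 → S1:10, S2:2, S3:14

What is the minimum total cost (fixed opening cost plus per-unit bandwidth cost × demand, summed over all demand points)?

Open {P1, P3}; cheapest assignment that respects the capacities:
  P1 (cap 11, load 6): S1 — cost 6×5 = 30
  P3 (cap 13, load 12): S2, S3 — cost 6×2 + 6×14 = 96
  Shipping 126, fixed 164 → total 290.
  Any other capacity-feasible assignment to {P1, P3} ships for at least 126.
Compare {P2, P3}: its best feasible assignment gives total 311.
Compare {P1, P2}: its best feasible assignment gives total 313.
Every other set of open sites that can feasibly serve all demand totals ≥ 311 even under its best assignment. Minimum: 290.

290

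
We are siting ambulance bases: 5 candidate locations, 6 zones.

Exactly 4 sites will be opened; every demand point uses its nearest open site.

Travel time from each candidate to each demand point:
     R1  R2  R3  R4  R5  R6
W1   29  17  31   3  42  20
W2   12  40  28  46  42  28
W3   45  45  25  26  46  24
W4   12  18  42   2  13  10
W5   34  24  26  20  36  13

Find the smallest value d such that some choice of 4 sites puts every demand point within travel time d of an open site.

Open {W1, W2, W3, W4}.
  Farthest demand point is R3 at travel time 25 (to W3); all others are ≤ 25.
With {W1, W3, W4, W5} the worst case is 25.
With {W2, W3, W4, W5} the worst case is 25.
No size-4 selection achieves below 25.

25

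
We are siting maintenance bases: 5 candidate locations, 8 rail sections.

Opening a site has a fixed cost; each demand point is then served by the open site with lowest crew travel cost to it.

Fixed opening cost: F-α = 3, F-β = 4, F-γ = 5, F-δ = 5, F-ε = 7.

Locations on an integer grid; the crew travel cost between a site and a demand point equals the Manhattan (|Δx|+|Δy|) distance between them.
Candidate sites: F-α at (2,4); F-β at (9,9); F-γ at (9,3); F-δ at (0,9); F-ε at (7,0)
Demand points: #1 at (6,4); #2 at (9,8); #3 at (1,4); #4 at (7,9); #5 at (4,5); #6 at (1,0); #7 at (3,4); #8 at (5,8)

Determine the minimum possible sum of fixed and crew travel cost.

Open {F-α, F-β}: assign each demand point to its cheapest open site.
  #1→F-α 4, #2→F-β 1, #3→F-α 1, #4→F-β 2, #5→F-α 3, #6→F-α 5, #7→F-α 1, #8→F-β 5
  crew travel cost 22, fixed 7 → total 29.
Compare {F-α, F-β, F-γ}: crew travel cost 22 + fixed 12 = 34.
Compare {F-α, F-β, F-δ}: crew travel cost 22 + fixed 12 = 34.
Compare {F-α, F-β, F-ε}: crew travel cost 22 + fixed 14 = 36.
All other subsets cost ≥ 34. Minimum total cost: 29.

29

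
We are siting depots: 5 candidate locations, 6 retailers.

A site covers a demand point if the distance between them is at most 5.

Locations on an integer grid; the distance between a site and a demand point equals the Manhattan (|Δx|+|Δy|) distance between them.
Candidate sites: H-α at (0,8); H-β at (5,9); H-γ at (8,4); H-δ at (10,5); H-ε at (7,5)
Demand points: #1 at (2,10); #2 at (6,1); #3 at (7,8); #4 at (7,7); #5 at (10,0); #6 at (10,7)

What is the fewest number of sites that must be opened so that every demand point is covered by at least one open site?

3

Coverage sets (demand points within 5 of each site):
  H-α: {#1}
  H-β: {#1, #3, #4}
  H-γ: {#2, #3, #4, #6}
  H-δ: {#4, #5, #6}
  H-ε: {#2, #3, #4, #6}
No 2 sites suffice: every size-2 union leaves at least one demand point uncovered.
But {H-α, H-γ, H-δ} covers everything, so the minimum is 3.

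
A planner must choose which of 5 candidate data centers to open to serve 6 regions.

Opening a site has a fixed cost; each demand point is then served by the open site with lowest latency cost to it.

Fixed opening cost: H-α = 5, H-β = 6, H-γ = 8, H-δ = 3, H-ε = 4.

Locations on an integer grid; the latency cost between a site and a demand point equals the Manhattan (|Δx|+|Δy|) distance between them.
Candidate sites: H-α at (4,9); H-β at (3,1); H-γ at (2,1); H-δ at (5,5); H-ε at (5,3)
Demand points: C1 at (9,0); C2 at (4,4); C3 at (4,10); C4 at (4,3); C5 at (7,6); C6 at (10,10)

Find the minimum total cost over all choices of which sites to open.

32

Open {H-α, H-ε}: assign each demand point to its cheapest open site.
  C1→H-ε 7, C2→H-ε 2, C3→H-α 1, C4→H-ε 1, C5→H-ε 5, C6→H-α 7
  latency cost 23, fixed 9 → total 32.
Compare {H-α, H-δ}: latency cost 25 + fixed 8 = 33.
Compare {H-α, H-δ, H-ε}: latency cost 21 + fixed 12 = 33.
Compare {H-δ}: latency cost 33 + fixed 3 = 36.
All other subsets cost ≥ 33. Minimum total cost: 32.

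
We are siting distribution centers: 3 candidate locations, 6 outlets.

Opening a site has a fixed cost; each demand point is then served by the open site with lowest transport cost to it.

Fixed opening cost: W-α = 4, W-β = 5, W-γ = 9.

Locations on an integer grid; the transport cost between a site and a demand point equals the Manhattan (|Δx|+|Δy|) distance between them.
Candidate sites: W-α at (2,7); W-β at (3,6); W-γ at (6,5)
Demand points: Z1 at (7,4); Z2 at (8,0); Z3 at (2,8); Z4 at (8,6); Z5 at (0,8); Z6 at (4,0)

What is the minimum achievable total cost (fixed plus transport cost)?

Open {W-α, W-γ}: assign each demand point to its cheapest open site.
  Z1→W-γ 2, Z2→W-γ 7, Z3→W-α 1, Z4→W-γ 3, Z5→W-α 3, Z6→W-γ 7
  transport cost 23, fixed 13 → total 36.
Compare {W-β, W-γ}: transport cost 27 + fixed 14 = 41.
Compare {W-α, W-β, W-γ}: transport cost 23 + fixed 18 = 41.
Compare {W-β}: transport cost 37 + fixed 5 = 42.
All other subsets cost ≥ 41. Minimum total cost: 36.

36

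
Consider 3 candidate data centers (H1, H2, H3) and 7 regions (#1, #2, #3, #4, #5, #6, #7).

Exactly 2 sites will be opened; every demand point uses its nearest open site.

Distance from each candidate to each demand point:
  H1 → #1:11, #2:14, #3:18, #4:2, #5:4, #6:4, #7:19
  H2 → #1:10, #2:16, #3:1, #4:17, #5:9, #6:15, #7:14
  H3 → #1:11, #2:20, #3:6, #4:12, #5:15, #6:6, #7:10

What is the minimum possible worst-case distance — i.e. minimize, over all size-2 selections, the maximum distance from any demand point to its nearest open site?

Open {H1, H2}.
  Farthest demand point is #2 at distance 14 (to H1); all others are ≤ 14.
With {H1, H3} the worst case is 14.
With {H2, H3} the worst case is 16.
No size-2 selection achieves below 14.

14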